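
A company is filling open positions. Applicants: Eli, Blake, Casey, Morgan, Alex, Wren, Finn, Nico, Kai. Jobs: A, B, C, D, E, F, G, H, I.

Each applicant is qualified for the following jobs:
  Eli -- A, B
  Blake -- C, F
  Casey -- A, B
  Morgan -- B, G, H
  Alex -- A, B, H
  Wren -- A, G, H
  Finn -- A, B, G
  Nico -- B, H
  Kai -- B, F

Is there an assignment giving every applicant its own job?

The set {Eli, Casey, Morgan, Alex, Wren, Finn, Nico} has only 4 neighbours ({A, B, G, H}), so by Hall's theorem at most 6 of the 9 applicants can be matched.
Hence no matching covers every applicant.

No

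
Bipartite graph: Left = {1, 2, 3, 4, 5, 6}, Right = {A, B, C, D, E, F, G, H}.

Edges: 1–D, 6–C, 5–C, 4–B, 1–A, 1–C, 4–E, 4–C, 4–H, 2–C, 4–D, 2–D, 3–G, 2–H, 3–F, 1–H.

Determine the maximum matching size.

One maximum matching: 1–H, 2–D, 3–F, 4–E, 5–C.
The set {5, 6} has only 1 neighbour ({C}), so by Hall's theorem at most 5 of the 6 left vertices can be matched.

5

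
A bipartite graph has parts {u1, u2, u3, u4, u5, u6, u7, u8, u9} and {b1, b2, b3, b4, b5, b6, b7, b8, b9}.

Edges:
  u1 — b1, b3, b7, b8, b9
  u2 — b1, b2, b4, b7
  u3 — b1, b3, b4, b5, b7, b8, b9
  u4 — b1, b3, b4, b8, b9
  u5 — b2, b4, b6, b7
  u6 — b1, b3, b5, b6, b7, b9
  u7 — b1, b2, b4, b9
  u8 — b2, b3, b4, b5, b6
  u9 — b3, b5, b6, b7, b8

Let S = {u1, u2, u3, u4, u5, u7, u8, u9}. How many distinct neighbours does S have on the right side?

9

The union of neighbours of {u1, u2, u3, u4, u5, u7, u8, u9} is {b1, b2, b3, b4, b5, b6, b7, b8, b9}, which has 9 elements.
Since |N(S)| = 9 ≥ |S| = 8, Hall's condition holds for this subset.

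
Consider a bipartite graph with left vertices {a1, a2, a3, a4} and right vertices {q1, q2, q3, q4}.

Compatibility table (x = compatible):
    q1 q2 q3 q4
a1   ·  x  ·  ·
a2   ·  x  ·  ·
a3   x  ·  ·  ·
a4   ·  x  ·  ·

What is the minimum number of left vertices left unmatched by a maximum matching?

One maximum matching: a1–q2, a3–q1.
The set {a1, a2, a4} has only 1 neighbour ({q2}), so by Hall's theorem at most 2 of the 4 left vertices can be matched.
That matches 2 of the 4, leaving 2 unmatched; no matching can do better.

2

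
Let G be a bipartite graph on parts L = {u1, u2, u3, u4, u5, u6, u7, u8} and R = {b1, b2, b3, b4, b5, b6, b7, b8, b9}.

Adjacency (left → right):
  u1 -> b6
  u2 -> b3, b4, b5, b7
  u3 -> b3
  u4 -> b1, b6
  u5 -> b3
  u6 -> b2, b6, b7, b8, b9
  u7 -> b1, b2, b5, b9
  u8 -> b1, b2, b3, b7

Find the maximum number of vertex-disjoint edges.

7

For example, pair u1-b6, u2-b4, u3-b3, u4-b1, u6-b2, u7-b5, u8-b7.
The set {u3, u5} has only 1 neighbour ({b3}), so by Hall's theorem at most 7 of the 8 left vertices can be matched.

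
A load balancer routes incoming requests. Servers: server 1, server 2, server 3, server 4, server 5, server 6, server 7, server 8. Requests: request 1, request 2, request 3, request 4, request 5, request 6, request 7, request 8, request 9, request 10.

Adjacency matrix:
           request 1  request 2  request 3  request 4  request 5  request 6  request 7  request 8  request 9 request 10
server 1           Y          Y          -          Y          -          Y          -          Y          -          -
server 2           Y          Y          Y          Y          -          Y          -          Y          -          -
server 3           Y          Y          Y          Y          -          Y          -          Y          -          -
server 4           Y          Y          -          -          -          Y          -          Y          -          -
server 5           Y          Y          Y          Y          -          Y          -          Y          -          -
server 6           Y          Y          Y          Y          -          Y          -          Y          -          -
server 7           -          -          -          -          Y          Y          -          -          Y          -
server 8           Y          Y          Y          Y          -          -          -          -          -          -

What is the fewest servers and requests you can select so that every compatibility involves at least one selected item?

A maximum matching has 7 edges (e.g. server 1–request 2, server 2–request 8, server 3–request 3, server 4–request 1, server 5–request 4, server 6–request 6, server 7–request 9).
By König's theorem the minimum vertex cover has the same size. One such cover is {server 7, request 1, request 2, request 3, request 4, request 6, request 8}.

7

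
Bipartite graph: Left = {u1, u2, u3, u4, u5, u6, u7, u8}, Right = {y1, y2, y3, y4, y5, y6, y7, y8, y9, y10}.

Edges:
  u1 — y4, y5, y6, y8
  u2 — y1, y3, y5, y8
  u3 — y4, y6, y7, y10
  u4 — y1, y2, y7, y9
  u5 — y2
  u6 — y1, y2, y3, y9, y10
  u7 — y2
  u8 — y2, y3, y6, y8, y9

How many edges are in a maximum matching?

One maximum matching: u1–y8, u2–y1, u3–y10, u4–y7, u5–y2, u6–y3, u8–y6.
The set {u5, u7} has only 1 neighbour ({y2}), so by Hall's theorem at most 7 of the 8 left vertices can be matched.

7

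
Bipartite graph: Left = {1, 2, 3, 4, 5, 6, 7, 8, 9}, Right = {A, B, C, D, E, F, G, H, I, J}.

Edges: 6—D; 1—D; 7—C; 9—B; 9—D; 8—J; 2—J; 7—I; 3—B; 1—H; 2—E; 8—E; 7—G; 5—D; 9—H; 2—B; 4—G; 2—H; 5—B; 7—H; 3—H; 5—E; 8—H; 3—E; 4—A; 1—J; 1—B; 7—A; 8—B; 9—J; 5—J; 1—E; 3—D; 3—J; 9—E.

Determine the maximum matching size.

One maximum matching: 1→E, 2→H, 3→J, 4→A, 5→B, 6→D, 7→G.
The set {1, 2, 3, 5, 6, 8, 9} has only 5 neighbours ({B, D, E, H, J}), so by Hall's theorem at most 7 of the 9 left vertices can be matched.

7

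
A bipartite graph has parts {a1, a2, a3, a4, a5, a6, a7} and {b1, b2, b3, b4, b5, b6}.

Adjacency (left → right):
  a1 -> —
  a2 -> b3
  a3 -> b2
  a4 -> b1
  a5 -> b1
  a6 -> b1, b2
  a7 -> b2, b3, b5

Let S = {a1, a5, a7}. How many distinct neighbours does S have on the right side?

4

The union of neighbours of {a1, a5, a7} is {b1, b2, b3, b5}, which has 4 elements.
Since |N(S)| = 4 ≥ |S| = 3, Hall's condition holds for this subset.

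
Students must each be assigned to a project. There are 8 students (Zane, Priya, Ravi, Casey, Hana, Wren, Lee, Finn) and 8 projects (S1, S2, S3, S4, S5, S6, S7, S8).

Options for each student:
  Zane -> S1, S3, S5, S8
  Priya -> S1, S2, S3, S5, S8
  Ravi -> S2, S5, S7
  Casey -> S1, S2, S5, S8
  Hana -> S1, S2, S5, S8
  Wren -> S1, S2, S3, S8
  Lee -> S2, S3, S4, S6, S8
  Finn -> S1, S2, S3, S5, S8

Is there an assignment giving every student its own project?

The set {Zane, Priya, Casey, Hana, Wren, Finn} has only 5 neighbours ({S1, S2, S3, S5, S8}), so by Hall's theorem at most 7 of the 8 students can be matched.
Hence no matching covers every student.

No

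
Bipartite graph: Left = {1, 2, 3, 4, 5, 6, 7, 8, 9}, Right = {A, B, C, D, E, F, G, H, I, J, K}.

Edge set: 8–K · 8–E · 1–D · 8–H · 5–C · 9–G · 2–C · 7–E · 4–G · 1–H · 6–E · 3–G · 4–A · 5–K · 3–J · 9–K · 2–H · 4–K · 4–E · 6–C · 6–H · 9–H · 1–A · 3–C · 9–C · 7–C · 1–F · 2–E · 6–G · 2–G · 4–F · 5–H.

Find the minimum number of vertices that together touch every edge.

8

The 8 edges 1–F, 2–H, 3–J, 4–A, 5–K, 6–G, 7–C, 8–E form a matching, so any vertex cover needs at least 8 vertices (one per matched edge).
Conversely {1, 3, 4, C, E, G, H, K} meets every edge and has exactly 8 vertices, so 8 is optimal.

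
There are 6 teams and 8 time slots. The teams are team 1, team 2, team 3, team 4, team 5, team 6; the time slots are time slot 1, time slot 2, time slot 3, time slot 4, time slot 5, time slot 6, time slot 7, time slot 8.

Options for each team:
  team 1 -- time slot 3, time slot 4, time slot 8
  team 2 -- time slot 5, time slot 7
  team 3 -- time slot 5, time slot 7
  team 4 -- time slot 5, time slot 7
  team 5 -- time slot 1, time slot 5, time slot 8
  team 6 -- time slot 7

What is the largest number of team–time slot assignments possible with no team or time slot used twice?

4

One maximum matching: team 1→time slot 4, team 2→time slot 5, team 3→time slot 7, team 5→time slot 8.
The set {team 2, team 3, team 4, team 6} has only 2 neighbours ({time slot 5, time slot 7}), so by Hall's theorem at most 4 of the 6 teams can be matched.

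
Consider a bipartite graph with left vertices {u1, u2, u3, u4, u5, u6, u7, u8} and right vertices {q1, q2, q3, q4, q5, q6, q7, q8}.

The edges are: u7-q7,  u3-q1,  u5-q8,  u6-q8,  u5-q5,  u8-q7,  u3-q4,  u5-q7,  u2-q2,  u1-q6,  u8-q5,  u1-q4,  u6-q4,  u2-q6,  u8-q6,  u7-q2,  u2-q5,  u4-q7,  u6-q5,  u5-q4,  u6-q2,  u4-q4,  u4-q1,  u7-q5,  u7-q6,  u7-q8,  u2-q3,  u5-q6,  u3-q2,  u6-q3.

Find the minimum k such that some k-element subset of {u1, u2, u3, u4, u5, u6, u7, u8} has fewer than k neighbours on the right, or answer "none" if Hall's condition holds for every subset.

none

A matching saturating every left vertex exists, for instance u1→q4, u2→q5, u3→q2, u4→q1, u5→q6, u6→q3, u7→q8, u8→q7.
By Hall's marriage theorem, this means |N(S)| ≥ |S| for every subset S, so no violating subset exists.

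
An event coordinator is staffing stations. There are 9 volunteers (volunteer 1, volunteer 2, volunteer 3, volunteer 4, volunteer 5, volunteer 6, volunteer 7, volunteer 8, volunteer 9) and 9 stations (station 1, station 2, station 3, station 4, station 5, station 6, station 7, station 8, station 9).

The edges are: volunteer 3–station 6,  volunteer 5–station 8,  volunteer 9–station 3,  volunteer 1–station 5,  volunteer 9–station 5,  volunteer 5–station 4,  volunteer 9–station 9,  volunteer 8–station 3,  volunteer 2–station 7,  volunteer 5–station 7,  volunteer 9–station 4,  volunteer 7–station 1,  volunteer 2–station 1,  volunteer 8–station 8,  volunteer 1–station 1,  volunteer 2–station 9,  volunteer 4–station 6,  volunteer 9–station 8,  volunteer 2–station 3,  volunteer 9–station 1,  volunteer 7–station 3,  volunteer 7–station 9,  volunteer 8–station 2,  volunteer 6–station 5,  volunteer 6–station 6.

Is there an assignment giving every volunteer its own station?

The set {volunteer 3, volunteer 4} has only 1 neighbour ({station 6}), so by Hall's theorem at most 8 of the 9 volunteers can be matched.
Hence no matching covers every volunteer.

No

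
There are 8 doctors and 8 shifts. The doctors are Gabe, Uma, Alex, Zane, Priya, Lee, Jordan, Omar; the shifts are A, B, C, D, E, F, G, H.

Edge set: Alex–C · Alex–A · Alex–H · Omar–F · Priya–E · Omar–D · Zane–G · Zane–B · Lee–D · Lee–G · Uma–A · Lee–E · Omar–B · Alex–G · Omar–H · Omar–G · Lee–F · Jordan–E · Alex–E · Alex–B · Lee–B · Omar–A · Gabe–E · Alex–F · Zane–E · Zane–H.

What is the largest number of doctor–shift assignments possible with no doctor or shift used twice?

One maximum matching: Gabe–E, Uma–A, Alex–F, Zane–H, Lee–B, Omar–G.
The set {Gabe, Priya, Jordan} has only 1 neighbour ({E}), so by Hall's theorem at most 6 of the 8 doctors can be matched.

6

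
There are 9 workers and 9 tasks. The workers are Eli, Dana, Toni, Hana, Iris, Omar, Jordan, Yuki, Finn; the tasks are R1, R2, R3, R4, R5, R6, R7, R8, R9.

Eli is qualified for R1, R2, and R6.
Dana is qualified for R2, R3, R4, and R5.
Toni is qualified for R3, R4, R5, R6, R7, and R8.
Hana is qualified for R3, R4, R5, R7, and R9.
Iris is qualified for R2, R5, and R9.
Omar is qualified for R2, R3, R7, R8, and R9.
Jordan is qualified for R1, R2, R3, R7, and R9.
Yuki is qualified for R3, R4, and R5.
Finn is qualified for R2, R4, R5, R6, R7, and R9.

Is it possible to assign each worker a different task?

One maximum matching: Eli→R6, Dana→R5, Toni→R8, Hana→R3, Iris→R2, Omar→R7, Jordan→R1, Yuki→R4, Finn→R9.
Every worker is matched, so this is a perfect matching.

Yes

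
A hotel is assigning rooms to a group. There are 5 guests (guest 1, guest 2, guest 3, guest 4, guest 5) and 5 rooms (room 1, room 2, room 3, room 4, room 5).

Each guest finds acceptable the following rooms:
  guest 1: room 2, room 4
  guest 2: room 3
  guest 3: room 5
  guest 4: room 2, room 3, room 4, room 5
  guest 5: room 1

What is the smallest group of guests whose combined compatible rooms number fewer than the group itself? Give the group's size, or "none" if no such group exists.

A matching saturating every guest exists, for instance guest 1→room 2, guest 2→room 3, guest 3→room 5, guest 4→room 4, guest 5→room 1.
By Hall's marriage theorem, this means |N(S)| ≥ |S| for every subset S, so no violating subset exists.

none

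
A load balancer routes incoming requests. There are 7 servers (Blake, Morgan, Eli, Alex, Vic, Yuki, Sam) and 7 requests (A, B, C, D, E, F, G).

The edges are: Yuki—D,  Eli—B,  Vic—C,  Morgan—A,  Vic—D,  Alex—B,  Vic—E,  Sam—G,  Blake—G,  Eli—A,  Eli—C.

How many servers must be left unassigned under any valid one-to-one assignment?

One maximum matching: Blake–G, Morgan–A, Eli–C, Alex–B, Vic–E, Yuki–D.
The set {Blake, Sam} has only 1 neighbour ({G}), so by Hall's theorem at most 6 of the 7 servers can be matched.
That matches 6 of the 7, leaving 1 unmatched; no matching can do better.

1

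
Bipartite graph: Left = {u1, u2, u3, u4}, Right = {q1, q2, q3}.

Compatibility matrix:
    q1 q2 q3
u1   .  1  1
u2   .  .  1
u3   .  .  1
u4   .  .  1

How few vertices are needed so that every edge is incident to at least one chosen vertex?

{u1, q3} is a vertex cover of size 2: every edge has an endpoint in this set.
No smaller cover exists because u1–q2, u2–q3 is a matching of size 2, and a cover must include an endpoint of each of these disjoint edges (König's theorem).

2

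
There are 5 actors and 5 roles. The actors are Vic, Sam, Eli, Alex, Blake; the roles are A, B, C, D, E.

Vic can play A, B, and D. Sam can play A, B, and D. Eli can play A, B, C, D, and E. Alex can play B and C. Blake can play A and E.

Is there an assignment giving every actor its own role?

Yes

A valid assignment of size 5: Vic→B, Sam→D, Eli→A, Alex→C, Blake→E.
All 5 actors are covered.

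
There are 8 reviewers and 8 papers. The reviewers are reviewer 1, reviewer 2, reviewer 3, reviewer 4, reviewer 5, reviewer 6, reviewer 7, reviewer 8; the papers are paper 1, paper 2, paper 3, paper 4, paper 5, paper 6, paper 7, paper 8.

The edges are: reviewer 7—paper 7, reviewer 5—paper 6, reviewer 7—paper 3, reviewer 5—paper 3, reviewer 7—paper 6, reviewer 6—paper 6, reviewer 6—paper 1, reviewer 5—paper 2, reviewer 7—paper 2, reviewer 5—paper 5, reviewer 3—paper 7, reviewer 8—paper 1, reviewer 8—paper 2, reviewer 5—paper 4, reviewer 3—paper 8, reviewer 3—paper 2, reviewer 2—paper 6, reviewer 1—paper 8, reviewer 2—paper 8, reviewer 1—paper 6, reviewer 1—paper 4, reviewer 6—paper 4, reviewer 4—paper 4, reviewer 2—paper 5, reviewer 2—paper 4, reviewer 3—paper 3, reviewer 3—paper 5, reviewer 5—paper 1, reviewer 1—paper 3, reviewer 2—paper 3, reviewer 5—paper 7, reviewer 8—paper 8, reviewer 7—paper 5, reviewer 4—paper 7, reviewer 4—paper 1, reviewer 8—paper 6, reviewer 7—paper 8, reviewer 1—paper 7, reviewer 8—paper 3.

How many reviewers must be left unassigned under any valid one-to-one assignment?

0

A valid assignment of size 8: reviewer 1-paper 8, reviewer 2-paper 5, reviewer 3-paper 3, reviewer 4-paper 7, reviewer 5-paper 4, reviewer 6-paper 1, reviewer 7-paper 6, reviewer 8-paper 2.
All 8 reviewers are matched, so no larger matching exists.
That matches 8 of the 8, leaving 0 unmatched; no matching can do better.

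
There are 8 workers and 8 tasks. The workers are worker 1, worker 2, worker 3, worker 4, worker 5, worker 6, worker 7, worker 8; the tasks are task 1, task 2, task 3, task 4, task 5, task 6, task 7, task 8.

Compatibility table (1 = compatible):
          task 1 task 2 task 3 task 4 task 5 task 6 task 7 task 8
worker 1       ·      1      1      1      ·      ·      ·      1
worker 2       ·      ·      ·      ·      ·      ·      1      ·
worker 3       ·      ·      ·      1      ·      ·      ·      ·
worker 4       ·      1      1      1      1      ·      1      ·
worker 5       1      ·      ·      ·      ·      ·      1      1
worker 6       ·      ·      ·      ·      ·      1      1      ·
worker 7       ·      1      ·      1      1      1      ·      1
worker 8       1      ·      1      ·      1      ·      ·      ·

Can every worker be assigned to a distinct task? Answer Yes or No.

A valid assignment of size 8: worker 1→task 3, worker 2→task 7, worker 3→task 4, worker 4→task 2, worker 5→task 8, worker 6→task 6, worker 7→task 5, worker 8→task 1.
Every worker is matched, so this is a perfect matching.

Yes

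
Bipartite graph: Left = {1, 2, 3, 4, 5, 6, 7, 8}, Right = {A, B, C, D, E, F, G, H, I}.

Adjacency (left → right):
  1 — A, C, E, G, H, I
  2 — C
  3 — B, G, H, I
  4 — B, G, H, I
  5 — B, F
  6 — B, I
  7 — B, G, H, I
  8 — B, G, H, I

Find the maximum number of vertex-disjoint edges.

7

One maximum matching: 1→A, 2→C, 3→H, 4→G, 5→F, 6→I, 7→B.
The set {3, 4, 6, 7, 8} has only 4 neighbours ({B, G, H, I}), so by Hall's theorem at most 7 of the 8 left vertices can be matched.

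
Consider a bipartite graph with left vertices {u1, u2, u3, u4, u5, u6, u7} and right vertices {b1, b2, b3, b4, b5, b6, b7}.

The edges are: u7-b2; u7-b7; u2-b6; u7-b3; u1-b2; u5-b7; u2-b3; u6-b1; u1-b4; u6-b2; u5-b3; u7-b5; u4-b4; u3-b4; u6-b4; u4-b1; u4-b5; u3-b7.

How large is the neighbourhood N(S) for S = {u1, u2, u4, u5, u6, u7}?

7

The union of neighbours of {u1, u2, u4, u5, u6, u7} is {b1, b2, b3, b4, b5, b6, b7}, which has 7 elements.
Since |N(S)| = 7 ≥ |S| = 6, Hall's condition holds for this subset.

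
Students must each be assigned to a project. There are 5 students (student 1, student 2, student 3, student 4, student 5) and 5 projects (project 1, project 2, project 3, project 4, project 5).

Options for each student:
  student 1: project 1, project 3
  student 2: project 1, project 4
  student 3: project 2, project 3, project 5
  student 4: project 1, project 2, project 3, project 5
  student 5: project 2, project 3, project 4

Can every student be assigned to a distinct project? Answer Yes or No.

For example, pair student 1→project 3, student 2→project 1, student 3→project 5, student 4→project 2, student 5→project 4.
Every student is matched, so this is a perfect matching.

Yes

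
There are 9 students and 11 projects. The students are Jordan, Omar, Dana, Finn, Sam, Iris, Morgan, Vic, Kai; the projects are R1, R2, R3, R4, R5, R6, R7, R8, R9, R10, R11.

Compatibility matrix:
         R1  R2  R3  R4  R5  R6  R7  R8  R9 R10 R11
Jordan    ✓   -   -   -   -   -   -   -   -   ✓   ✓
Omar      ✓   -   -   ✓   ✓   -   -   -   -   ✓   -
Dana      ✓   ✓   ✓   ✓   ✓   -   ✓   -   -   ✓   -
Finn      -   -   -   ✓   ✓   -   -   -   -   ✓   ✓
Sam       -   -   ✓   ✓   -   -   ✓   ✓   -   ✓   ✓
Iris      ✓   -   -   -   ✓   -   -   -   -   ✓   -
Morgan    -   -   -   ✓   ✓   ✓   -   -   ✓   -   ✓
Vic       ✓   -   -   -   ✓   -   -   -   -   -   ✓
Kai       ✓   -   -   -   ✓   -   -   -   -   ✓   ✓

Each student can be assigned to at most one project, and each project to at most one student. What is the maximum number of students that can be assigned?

A valid assignment of size 8: Jordan–R1, Omar–R4, Dana–R2, Finn–R5, Sam–R3, Iris–R10, Morgan–R9, Vic–R11.
The set {Jordan, Omar, Finn, Iris, Vic, Kai} has only 5 neighbours ({R1, R10, R11, R4, R5}), so by Hall's theorem at most 8 of the 9 students can be matched.

8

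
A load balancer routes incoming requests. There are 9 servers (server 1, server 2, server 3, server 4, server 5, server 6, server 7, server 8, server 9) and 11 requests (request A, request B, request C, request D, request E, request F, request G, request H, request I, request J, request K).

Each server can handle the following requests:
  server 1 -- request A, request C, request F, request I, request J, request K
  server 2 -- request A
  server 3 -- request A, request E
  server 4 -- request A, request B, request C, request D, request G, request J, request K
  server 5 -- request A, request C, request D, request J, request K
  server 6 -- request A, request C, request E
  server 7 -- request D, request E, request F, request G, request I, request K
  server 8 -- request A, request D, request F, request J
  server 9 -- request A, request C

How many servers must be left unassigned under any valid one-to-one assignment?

For example, pair server 1-request J, server 2-request A, server 3-request E, server 4-request K, server 5-request D, server 6-request C, server 7-request G, server 8-request F.
The set {server 2, server 3, server 6, server 9} has only 3 neighbours ({request A, request C, request E}), so by Hall's theorem at most 8 of the 9 servers can be matched.
That matches 8 of the 9, leaving 1 unmatched; no matching can do better.

1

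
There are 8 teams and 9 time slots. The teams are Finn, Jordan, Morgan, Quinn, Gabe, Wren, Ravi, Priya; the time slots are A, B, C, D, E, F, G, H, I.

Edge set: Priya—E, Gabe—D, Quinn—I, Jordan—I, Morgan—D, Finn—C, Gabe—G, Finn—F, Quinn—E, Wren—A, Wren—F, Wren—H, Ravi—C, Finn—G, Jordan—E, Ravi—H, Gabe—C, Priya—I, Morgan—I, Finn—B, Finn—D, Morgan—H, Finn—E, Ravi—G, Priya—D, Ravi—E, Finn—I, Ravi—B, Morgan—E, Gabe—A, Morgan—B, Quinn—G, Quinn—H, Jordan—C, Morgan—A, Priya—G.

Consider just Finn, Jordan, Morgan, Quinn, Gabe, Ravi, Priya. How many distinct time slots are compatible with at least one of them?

The union of neighbours of {Finn, Jordan, Morgan, Quinn, Gabe, Ravi, Priya} is {A, B, C, D, E, F, G, H, I}, which has 9 elements.
Since |N(S)| = 9 ≥ |S| = 7, Hall's condition holds for this subset.

9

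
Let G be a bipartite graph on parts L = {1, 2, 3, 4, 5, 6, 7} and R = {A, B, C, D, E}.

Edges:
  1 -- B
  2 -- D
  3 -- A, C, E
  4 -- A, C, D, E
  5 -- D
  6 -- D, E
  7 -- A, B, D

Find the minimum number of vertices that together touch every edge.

The 5 edges 1–B, 2–D, 3–A, 4–C, 6–E form a matching, so any vertex cover needs at least 5 vertices (one per matched edge).
Conversely {A, B, C, D, E} meets every edge and has exactly 5 vertices, so 5 is optimal.

5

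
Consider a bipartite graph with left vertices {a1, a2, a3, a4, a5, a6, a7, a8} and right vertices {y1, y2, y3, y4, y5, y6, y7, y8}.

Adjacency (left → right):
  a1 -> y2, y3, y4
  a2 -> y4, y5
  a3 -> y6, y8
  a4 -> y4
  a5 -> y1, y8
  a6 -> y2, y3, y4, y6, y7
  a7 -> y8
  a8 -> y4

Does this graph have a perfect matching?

No

The set {a4, a8} has only 1 neighbour ({y4}), so by Hall's theorem at most 7 of the 8 left vertices can be matched.
Hence no matching covers every left vertex.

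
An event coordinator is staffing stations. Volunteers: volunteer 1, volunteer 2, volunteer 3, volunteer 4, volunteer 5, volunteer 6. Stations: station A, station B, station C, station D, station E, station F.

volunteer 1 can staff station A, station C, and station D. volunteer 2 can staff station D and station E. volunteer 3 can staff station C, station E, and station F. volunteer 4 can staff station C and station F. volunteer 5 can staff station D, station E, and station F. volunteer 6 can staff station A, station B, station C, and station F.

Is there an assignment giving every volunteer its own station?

Yes

One maximum matching: volunteer 1→station A, volunteer 2→station D, volunteer 3→station E, volunteer 4→station C, volunteer 5→station F, volunteer 6→station B.
Every volunteer is matched, so this is a perfect matching.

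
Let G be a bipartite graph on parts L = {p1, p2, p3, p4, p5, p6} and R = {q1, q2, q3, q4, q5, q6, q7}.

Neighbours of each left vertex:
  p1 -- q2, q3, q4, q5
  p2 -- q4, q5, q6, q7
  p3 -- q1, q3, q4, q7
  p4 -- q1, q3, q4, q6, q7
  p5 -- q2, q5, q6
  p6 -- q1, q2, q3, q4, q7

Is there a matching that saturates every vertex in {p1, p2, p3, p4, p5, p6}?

A valid assignment of size 6: p1-q2, p2-q6, p3-q7, p4-q1, p5-q5, p6-q4.
Every left vertex is matched, so this matching saturates all of them.

Yes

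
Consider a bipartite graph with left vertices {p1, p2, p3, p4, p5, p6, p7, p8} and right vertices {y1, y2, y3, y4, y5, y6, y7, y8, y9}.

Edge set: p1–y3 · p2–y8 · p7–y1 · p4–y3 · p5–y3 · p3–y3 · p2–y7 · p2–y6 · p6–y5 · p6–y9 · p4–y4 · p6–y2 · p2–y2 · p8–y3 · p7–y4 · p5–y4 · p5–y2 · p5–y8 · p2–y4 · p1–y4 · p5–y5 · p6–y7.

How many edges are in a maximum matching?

6

For example, pair p1–y4, p2–y6, p3–y3, p5–y8, p6–y7, p7–y1.
The set {p1, p3, p4, p8} has only 2 neighbours ({y3, y4}), so by Hall's theorem at most 6 of the 8 left vertices can be matched.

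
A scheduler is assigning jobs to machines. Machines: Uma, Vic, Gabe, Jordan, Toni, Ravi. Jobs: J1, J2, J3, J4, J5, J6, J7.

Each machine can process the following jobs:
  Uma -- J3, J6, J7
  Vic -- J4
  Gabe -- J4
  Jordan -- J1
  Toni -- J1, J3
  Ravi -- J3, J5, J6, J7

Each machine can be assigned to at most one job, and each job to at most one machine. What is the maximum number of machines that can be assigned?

For example, pair Uma-J6, Vic-J4, Jordan-J1, Toni-J3, Ravi-J7.
The set {Vic, Gabe} has only 1 neighbour ({J4}), so by Hall's theorem at most 5 of the 6 machines can be matched.

5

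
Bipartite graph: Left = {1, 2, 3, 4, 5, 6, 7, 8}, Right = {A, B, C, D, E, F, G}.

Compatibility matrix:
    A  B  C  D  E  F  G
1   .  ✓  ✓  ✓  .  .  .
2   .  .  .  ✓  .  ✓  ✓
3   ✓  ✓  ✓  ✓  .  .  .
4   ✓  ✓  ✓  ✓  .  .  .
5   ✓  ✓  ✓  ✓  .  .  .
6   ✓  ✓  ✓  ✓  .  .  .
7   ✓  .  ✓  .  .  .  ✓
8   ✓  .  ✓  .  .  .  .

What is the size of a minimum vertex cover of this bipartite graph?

A maximum matching has 6 edges (e.g. 1–D, 2–F, 3–A, 4–C, 5–B, 7–G).
By König's theorem the minimum vertex cover has the same size. One such cover is {2, 7, A, B, C, D}.

6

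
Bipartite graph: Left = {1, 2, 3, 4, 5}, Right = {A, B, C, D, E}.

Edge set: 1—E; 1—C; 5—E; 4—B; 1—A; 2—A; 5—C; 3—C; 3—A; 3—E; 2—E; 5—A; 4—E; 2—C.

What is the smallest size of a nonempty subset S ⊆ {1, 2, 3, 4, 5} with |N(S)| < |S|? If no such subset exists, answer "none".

Take S = {1, 2, 3, 5}. Its neighbourhood is {A, C, E}, so |N(S)| = 3 < |S| = 4.
Every subset of size less than 4 has at least as many neighbours as members, so 4 is the minimum.

4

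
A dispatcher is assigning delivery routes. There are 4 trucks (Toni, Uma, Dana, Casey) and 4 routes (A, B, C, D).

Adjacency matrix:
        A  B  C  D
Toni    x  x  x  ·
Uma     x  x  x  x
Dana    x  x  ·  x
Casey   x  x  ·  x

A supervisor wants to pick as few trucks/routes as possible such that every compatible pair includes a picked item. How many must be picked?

A maximum matching has 4 edges (e.g. Toni–A, Uma–C, Dana–D, Casey–B).
By König's theorem the minimum vertex cover has the same size. One such cover is {Toni, Uma, Dana, Casey}.

4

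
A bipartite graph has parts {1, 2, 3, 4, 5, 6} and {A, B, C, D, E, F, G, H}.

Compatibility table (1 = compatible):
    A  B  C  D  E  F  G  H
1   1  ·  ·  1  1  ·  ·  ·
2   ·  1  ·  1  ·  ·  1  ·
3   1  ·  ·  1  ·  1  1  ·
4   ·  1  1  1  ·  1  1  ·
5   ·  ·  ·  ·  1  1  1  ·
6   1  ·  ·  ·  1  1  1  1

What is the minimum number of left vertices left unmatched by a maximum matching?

0

For example, pair 1-E, 2-D, 3-A, 4-B, 5-F, 6-G.
All 6 left vertices are matched, so no larger matching exists.
That matches 6 of the 6, leaving 0 unmatched; no matching can do better.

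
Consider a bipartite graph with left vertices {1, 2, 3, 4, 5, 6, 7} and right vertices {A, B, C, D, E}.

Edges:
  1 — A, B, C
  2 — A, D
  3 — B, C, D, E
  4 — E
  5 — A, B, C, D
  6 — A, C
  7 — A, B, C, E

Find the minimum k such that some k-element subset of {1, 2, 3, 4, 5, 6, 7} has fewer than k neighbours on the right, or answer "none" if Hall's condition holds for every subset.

6

Take S = {1, 2, 3, 4, 5, 6}. Its neighbourhood is {A, B, C, D, E}, so |N(S)| = 5 < |S| = 6.
Every subset of size less than 6 has at least as many neighbours as members, so 6 is the minimum.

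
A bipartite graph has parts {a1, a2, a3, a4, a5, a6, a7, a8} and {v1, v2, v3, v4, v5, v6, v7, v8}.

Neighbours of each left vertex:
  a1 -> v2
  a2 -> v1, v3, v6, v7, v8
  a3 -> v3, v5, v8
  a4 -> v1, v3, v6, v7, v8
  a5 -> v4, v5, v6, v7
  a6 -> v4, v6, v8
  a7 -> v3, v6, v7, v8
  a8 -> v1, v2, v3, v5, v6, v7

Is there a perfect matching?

Yes

A valid assignment of size 8: a1–v2, a2–v6, a3–v5, a4–v1, a5–v4, a6–v8, a7–v7, a8–v3.
All 8 left vertices are covered.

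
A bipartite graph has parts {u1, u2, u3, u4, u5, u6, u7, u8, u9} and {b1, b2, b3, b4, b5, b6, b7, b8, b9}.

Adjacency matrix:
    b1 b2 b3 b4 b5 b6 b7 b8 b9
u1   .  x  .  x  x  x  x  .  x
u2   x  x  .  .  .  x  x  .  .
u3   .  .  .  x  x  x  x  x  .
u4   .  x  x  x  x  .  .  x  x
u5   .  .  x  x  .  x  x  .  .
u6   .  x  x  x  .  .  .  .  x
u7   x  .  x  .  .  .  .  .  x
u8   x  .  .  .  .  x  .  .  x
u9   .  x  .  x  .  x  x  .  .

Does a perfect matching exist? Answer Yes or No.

A valid assignment of size 9: u1–b4, u2–b1, u3–b5, u4–b8, u5–b7, u6–b2, u7–b3, u8–b9, u9–b6.
Every left vertex is matched, so this is a perfect matching.

Yes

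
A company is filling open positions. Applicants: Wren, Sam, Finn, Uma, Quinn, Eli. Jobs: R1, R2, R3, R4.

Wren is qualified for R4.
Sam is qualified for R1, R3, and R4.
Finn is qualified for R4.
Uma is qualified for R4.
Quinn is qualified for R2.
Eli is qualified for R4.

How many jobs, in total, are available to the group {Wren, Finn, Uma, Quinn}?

2

The union of neighbours of {Wren, Finn, Uma, Quinn} is {R2, R4}, which has 2 elements.
Since |N(S)| = 2 < |S| = 4, Hall's condition fails for this subset.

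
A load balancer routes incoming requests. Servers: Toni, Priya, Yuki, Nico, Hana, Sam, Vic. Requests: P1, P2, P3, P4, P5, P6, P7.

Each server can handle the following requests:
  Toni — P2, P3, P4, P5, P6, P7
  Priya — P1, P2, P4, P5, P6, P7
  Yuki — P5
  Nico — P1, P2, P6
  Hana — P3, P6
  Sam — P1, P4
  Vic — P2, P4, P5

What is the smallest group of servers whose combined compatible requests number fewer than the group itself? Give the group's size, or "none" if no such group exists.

none

A matching saturating every server exists, for instance Toni→P2, Priya→P7, Yuki→P5, Nico→P6, Hana→P3, Sam→P1, Vic→P4.
By Hall's marriage theorem, this means |N(S)| ≥ |S| for every subset S, so no violating subset exists.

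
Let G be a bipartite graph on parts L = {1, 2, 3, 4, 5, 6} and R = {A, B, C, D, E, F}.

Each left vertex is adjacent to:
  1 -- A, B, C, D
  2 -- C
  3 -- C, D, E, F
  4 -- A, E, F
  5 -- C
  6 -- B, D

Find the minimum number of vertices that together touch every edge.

5

The 5 edges 1–D, 2–C, 3–E, 4–F, 6–B form a matching, so any vertex cover needs at least 5 vertices (one per matched edge).
Conversely {1, 3, 4, 6, C} meets every edge and has exactly 5 vertices, so 5 is optimal.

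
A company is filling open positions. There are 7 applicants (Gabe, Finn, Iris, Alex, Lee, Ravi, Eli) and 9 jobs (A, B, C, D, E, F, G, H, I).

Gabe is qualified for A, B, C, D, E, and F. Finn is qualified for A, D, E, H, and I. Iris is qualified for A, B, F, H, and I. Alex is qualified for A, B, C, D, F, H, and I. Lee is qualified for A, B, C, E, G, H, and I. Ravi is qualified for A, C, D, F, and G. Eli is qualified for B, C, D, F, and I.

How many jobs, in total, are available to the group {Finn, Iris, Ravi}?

The union of neighbours of {Finn, Iris, Ravi} is {A, B, C, D, E, F, G, H, I}, which has 9 elements.
Since |N(S)| = 9 ≥ |S| = 3, Hall's condition holds for this subset.

9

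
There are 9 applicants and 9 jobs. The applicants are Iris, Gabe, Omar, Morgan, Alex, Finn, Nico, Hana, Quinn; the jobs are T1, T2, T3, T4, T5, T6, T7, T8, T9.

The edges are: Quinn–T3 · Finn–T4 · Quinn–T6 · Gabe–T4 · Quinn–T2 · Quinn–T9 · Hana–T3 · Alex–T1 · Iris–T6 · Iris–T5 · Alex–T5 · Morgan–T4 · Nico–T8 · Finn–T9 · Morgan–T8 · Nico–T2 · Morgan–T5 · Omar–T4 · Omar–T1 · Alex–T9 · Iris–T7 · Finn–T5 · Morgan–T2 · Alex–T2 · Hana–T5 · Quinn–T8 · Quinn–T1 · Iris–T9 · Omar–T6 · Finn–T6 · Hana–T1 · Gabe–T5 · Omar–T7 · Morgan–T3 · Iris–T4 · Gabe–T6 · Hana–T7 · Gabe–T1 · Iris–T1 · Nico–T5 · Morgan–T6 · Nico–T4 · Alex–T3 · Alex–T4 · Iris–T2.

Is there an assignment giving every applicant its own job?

One maximum matching: Iris-T2, Gabe-T6, Omar-T7, Morgan-T5, Alex-T4, Finn-T9, Nico-T8, Hana-T1, Quinn-T3.
Every applicant is matched, so this is a perfect matching.

Yes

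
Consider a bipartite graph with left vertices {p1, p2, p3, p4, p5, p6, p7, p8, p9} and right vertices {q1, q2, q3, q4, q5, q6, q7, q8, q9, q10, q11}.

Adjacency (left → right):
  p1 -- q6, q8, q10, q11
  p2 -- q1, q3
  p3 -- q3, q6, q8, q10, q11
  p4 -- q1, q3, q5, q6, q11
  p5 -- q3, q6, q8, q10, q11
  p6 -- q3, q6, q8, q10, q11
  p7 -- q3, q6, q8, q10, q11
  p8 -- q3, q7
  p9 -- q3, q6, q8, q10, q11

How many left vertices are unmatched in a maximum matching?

For example, pair p1→q10, p2→q1, p3→q3, p4→q5, p5→q8, p6→q11, p7→q6, p8→q7.
The set {p1, p3, p5, p6, p7, p9} has only 5 neighbours ({q10, q11, q3, q6, q8}), so by Hall's theorem at most 8 of the 9 left vertices can be matched.
That matches 8 of the 9, leaving 1 unmatched; no matching can do better.

1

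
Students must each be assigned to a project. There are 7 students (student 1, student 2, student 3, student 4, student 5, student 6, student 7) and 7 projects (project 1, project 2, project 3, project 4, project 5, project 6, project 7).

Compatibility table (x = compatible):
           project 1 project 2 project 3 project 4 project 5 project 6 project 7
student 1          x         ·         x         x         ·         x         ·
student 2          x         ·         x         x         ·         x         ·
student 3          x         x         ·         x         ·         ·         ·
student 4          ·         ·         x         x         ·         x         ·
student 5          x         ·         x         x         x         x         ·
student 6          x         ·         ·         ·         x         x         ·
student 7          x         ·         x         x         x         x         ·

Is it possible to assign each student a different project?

No

The set {student 1, student 2, student 4, student 5, student 6, student 7} has only 5 neighbours ({project 1, project 3, project 4, project 5, project 6}), so by Hall's theorem at most 6 of the 7 students can be matched.
Hence no matching covers every student.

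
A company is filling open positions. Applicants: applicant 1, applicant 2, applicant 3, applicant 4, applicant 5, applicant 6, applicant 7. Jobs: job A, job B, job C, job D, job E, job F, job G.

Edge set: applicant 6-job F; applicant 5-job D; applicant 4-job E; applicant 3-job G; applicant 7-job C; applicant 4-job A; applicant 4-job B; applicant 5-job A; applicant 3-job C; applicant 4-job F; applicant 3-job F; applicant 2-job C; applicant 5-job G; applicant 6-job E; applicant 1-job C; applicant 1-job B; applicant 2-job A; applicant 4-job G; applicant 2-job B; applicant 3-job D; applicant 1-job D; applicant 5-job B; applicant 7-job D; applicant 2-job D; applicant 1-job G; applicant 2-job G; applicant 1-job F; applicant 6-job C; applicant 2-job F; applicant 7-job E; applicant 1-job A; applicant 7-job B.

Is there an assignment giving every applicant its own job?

For example, pair applicant 1-job D, applicant 2-job G, applicant 3-job C, applicant 4-job B, applicant 5-job A, applicant 6-job F, applicant 7-job E.
All 7 applicants are covered.

Yes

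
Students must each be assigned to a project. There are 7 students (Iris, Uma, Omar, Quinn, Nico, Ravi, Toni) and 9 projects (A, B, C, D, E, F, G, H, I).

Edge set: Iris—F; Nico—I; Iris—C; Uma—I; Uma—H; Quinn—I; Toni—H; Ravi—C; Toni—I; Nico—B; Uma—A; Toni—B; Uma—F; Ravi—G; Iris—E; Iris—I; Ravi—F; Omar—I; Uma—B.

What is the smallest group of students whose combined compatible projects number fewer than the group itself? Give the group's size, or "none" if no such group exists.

Take S = {Omar, Quinn}. Its neighbourhood is {I}, so |N(S)| = 1 < |S| = 2.
No single vertex violates Hall's condition since each has at least one neighbour, so 2 is the minimum.

2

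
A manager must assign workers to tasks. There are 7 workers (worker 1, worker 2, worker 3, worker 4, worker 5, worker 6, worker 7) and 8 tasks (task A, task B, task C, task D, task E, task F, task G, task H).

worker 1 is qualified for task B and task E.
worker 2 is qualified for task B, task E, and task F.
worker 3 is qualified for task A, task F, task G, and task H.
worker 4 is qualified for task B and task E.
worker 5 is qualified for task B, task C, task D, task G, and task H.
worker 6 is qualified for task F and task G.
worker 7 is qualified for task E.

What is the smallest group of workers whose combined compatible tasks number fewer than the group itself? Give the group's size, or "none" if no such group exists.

Take S = {worker 1, worker 4, worker 7}. Its neighbourhood is {task B, task E}, so |N(S)| = 2 < |S| = 3.
Every subset of size less than 3 has at least as many neighbours as members, so 3 is the minimum.

3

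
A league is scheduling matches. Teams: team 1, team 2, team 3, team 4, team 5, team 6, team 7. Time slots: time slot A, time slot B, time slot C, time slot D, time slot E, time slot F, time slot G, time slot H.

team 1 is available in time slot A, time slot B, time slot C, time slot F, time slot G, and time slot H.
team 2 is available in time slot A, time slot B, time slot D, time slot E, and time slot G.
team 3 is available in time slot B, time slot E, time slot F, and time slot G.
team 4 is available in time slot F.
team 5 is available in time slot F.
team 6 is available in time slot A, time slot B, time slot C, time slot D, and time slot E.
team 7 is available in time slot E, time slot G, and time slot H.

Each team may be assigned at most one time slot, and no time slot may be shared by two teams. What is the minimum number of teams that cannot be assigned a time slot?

One maximum matching: team 1-time slot G, team 2-time slot E, team 3-time slot B, team 4-time slot F, team 6-time slot C, team 7-time slot H.
The set {team 4, team 5} has only 1 neighbour ({time slot F}), so by Hall's theorem at most 6 of the 7 teams can be matched.
That matches 6 of the 7, leaving 1 unmatched; no matching can do better.

1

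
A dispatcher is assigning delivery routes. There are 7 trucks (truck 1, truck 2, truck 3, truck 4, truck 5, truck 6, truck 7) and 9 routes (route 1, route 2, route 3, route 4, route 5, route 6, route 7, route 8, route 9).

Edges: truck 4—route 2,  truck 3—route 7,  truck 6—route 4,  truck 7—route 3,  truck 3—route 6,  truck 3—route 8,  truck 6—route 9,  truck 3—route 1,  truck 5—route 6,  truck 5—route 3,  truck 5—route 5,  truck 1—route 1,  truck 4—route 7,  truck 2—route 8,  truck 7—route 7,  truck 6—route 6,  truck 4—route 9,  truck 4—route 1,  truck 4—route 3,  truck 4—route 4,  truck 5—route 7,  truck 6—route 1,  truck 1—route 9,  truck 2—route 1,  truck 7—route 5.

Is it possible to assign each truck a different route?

Yes

One maximum matching: truck 1-route 1, truck 2-route 8, truck 3-route 6, truck 4-route 4, truck 5-route 3, truck 6-route 9, truck 7-route 7.
Every truck is matched, so this matching saturates all of them.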